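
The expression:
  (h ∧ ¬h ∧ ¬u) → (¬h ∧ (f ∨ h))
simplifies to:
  True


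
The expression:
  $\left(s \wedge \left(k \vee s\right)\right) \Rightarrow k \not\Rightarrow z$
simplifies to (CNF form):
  $\left(k \vee \neg s\right) \wedge \left(\neg s \vee \neg z\right)$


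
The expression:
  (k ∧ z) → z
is always true.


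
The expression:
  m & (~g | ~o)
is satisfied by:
  {m: True, g: False, o: False}
  {m: True, o: True, g: False}
  {m: True, g: True, o: False}


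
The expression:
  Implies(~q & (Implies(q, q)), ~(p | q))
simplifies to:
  q | ~p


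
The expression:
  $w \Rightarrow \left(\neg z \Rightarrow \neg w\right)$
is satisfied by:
  {z: True, w: False}
  {w: False, z: False}
  {w: True, z: True}


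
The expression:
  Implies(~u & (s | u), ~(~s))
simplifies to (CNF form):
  True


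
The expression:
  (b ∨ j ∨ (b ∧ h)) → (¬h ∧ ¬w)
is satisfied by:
  {h: False, b: False, w: False, j: False}
  {j: True, h: False, b: False, w: False}
  {w: True, h: False, b: False, j: False}
  {b: True, j: False, h: False, w: False}
  {j: True, b: True, h: False, w: False}
  {h: True, j: False, b: False, w: False}
  {w: True, h: True, j: False, b: False}


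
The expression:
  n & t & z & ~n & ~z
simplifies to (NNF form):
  False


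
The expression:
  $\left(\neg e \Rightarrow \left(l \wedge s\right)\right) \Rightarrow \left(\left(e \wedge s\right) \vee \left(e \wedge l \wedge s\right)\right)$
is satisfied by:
  {s: False, e: False, l: False}
  {l: True, s: False, e: False}
  {s: True, l: False, e: False}
  {e: True, s: True, l: False}
  {e: True, l: True, s: True}


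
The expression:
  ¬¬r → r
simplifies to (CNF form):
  True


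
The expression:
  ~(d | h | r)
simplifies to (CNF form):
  ~d & ~h & ~r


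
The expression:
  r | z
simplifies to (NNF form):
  r | z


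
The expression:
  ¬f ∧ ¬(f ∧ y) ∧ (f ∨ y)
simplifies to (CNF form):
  y ∧ ¬f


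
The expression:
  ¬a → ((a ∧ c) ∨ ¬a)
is always true.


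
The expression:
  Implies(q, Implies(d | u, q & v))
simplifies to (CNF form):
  (v | ~d | ~q) & (v | ~q | ~u)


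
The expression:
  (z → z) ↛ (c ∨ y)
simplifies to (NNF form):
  ¬c ∧ ¬y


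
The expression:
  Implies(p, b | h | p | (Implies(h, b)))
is always true.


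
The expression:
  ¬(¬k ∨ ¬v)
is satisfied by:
  {k: True, v: True}


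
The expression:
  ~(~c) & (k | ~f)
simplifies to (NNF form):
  c & (k | ~f)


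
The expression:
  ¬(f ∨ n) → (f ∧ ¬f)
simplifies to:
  f ∨ n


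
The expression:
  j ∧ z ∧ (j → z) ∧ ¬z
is never true.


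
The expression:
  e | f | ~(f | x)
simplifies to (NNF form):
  e | f | ~x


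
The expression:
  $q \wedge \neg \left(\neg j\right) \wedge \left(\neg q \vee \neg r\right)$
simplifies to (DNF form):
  $j \wedge q \wedge \neg r$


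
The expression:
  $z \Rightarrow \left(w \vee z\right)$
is always true.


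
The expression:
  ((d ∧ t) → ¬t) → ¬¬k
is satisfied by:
  {k: True, t: True, d: True}
  {k: True, t: True, d: False}
  {k: True, d: True, t: False}
  {k: True, d: False, t: False}
  {t: True, d: True, k: False}


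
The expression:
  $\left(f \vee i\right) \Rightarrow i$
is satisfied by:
  {i: True, f: False}
  {f: False, i: False}
  {f: True, i: True}


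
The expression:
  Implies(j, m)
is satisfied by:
  {m: True, j: False}
  {j: False, m: False}
  {j: True, m: True}


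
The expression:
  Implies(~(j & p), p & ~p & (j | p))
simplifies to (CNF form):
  j & p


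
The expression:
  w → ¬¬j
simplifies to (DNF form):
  j ∨ ¬w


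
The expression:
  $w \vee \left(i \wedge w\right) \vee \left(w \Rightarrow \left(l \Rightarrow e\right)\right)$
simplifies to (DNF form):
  $\text{True}$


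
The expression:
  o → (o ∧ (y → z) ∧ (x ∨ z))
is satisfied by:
  {x: True, z: True, y: False, o: False}
  {z: True, y: False, o: False, x: False}
  {x: True, z: True, y: True, o: False}
  {z: True, y: True, o: False, x: False}
  {x: True, y: False, o: False, z: False}
  {x: False, y: False, o: False, z: False}
  {x: True, y: True, o: False, z: False}
  {y: True, x: False, o: False, z: False}
  {x: True, o: True, z: True, y: False}
  {o: True, z: True, x: False, y: False}
  {x: True, o: True, z: True, y: True}
  {o: True, z: True, y: True, x: False}
  {o: True, x: True, z: False, y: False}


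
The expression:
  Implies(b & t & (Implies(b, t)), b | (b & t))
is always true.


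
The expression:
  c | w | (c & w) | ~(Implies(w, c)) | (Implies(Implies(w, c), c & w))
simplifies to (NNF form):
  c | w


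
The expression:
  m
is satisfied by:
  {m: True}


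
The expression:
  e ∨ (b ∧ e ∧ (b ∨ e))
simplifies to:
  e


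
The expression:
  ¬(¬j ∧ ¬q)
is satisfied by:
  {q: True, j: True}
  {q: True, j: False}
  {j: True, q: False}


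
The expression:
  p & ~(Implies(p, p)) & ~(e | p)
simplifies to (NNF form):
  False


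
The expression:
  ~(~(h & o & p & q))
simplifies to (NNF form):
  h & o & p & q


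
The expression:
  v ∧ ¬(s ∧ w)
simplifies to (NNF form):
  v ∧ (¬s ∨ ¬w)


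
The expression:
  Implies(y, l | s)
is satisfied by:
  {l: True, s: True, y: False}
  {l: True, s: False, y: False}
  {s: True, l: False, y: False}
  {l: False, s: False, y: False}
  {y: True, l: True, s: True}
  {y: True, l: True, s: False}
  {y: True, s: True, l: False}


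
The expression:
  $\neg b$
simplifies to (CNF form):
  $\neg b$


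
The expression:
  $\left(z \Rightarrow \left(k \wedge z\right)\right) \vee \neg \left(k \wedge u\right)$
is always true.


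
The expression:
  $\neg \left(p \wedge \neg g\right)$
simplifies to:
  $g \vee \neg p$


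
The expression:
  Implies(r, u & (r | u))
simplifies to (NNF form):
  u | ~r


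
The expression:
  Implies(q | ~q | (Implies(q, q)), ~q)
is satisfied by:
  {q: False}


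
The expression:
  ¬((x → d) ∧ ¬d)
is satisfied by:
  {x: True, d: True}
  {x: True, d: False}
  {d: True, x: False}


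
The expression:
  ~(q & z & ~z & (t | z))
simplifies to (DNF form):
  True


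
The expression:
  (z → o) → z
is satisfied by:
  {z: True}


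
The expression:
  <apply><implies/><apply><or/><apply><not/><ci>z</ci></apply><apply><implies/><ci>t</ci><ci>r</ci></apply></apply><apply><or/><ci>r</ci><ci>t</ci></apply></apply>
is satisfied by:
  {r: True, t: True}
  {r: True, t: False}
  {t: True, r: False}


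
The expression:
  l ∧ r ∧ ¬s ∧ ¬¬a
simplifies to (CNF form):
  a ∧ l ∧ r ∧ ¬s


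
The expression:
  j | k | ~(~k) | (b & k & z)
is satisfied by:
  {k: True, j: True}
  {k: True, j: False}
  {j: True, k: False}


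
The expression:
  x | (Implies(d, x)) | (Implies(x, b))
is always true.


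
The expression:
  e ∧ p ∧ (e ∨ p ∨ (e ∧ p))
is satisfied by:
  {p: True, e: True}


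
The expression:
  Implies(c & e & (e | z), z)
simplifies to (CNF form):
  z | ~c | ~e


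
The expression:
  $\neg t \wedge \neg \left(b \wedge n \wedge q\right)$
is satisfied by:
  {q: False, n: False, t: False, b: False}
  {b: True, q: False, n: False, t: False}
  {n: True, b: False, q: False, t: False}
  {b: True, n: True, q: False, t: False}
  {q: True, b: False, n: False, t: False}
  {b: True, q: True, n: False, t: False}
  {n: True, q: True, b: False, t: False}


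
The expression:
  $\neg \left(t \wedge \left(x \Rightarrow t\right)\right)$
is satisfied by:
  {t: False}


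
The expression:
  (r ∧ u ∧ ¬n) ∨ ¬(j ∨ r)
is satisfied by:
  {u: True, j: False, r: False, n: False}
  {u: False, j: False, r: False, n: False}
  {n: True, u: True, j: False, r: False}
  {n: True, u: False, j: False, r: False}
  {r: True, j: False, u: True, n: False}
  {r: True, j: True, u: True, n: False}


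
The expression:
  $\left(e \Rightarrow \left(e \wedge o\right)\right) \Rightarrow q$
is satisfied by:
  {q: True, e: True, o: False}
  {q: True, o: False, e: False}
  {q: True, e: True, o: True}
  {q: True, o: True, e: False}
  {e: True, o: False, q: False}


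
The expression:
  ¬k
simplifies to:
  ¬k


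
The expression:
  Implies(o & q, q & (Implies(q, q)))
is always true.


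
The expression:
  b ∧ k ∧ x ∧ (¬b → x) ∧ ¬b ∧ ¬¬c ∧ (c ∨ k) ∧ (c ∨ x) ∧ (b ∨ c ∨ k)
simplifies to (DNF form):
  False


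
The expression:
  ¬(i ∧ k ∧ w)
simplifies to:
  ¬i ∨ ¬k ∨ ¬w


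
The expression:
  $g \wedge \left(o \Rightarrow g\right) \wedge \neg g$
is never true.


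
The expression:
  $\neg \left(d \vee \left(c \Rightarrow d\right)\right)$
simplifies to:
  $c \wedge \neg d$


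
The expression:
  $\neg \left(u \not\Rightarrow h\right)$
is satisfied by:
  {h: True, u: False}
  {u: False, h: False}
  {u: True, h: True}


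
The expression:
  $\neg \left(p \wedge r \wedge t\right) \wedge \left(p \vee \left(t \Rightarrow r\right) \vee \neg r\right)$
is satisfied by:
  {p: False, t: False, r: False}
  {r: True, p: False, t: False}
  {t: True, p: False, r: False}
  {r: True, t: True, p: False}
  {p: True, r: False, t: False}
  {r: True, p: True, t: False}
  {t: True, p: True, r: False}


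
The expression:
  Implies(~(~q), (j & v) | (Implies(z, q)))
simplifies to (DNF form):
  True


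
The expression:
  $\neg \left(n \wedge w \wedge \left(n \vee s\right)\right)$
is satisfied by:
  {w: False, n: False}
  {n: True, w: False}
  {w: True, n: False}


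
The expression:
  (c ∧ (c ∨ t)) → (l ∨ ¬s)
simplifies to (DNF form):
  l ∨ ¬c ∨ ¬s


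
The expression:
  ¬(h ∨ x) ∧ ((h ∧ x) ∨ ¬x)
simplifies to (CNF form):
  ¬h ∧ ¬x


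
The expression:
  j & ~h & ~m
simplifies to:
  j & ~h & ~m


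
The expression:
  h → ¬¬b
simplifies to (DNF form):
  b ∨ ¬h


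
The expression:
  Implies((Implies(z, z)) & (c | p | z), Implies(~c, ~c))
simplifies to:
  True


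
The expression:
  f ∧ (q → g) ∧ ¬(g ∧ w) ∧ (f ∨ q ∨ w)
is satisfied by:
  {f: True, w: False, g: False, q: False}
  {g: True, f: True, w: False, q: False}
  {q: True, g: True, f: True, w: False}
  {w: True, f: True, q: False, g: False}


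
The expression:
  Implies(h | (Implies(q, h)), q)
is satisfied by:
  {q: True}


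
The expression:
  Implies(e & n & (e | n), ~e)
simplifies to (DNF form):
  ~e | ~n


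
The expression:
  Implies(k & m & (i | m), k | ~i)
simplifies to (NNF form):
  True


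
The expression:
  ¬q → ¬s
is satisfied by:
  {q: True, s: False}
  {s: False, q: False}
  {s: True, q: True}


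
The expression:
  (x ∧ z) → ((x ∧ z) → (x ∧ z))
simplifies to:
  True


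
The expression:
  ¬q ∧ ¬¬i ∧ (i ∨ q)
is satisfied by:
  {i: True, q: False}


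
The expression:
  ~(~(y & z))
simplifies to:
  y & z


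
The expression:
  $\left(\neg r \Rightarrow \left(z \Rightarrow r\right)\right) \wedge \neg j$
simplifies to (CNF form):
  $\neg j \wedge \left(r \vee \neg z\right)$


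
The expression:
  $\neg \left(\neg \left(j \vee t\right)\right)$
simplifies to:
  $j \vee t$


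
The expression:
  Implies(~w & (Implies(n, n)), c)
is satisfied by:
  {c: True, w: True}
  {c: True, w: False}
  {w: True, c: False}


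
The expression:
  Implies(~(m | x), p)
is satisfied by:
  {x: True, m: True, p: True}
  {x: True, m: True, p: False}
  {x: True, p: True, m: False}
  {x: True, p: False, m: False}
  {m: True, p: True, x: False}
  {m: True, p: False, x: False}
  {p: True, m: False, x: False}


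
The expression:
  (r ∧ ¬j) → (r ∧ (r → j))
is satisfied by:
  {j: True, r: False}
  {r: False, j: False}
  {r: True, j: True}


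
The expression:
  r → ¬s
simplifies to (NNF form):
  ¬r ∨ ¬s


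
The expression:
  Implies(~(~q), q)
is always true.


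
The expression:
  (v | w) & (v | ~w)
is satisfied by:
  {v: True}


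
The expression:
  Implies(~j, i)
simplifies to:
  i | j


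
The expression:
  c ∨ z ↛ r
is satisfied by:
  {c: True, z: True, r: False}
  {c: True, z: False, r: False}
  {r: True, c: True, z: True}
  {r: True, c: True, z: False}
  {z: True, r: False, c: False}


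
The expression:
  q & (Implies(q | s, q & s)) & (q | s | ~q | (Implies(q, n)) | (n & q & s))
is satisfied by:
  {s: True, q: True}


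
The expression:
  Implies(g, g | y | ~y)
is always true.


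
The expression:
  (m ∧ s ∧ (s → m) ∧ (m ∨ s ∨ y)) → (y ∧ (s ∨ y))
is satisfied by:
  {y: True, s: False, m: False}
  {s: False, m: False, y: False}
  {y: True, m: True, s: False}
  {m: True, s: False, y: False}
  {y: True, s: True, m: False}
  {s: True, y: False, m: False}
  {y: True, m: True, s: True}


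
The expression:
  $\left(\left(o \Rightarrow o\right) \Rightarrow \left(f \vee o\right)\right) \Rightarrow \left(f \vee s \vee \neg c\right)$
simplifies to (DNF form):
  $f \vee s \vee \neg c \vee \neg o$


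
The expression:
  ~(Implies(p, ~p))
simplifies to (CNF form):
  p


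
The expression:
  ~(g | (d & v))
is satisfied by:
  {g: False, v: False, d: False}
  {d: True, g: False, v: False}
  {v: True, g: False, d: False}


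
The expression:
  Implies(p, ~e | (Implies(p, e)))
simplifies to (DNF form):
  True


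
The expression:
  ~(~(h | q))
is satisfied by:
  {q: True, h: True}
  {q: True, h: False}
  {h: True, q: False}


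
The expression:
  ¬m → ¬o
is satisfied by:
  {m: True, o: False}
  {o: False, m: False}
  {o: True, m: True}


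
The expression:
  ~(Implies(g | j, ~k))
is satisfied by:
  {g: True, j: True, k: True}
  {g: True, k: True, j: False}
  {j: True, k: True, g: False}


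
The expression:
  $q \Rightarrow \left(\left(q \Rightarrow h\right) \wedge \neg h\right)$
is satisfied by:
  {q: False}


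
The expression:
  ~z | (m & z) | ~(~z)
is always true.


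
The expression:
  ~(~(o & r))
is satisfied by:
  {r: True, o: True}


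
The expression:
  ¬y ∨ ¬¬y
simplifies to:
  True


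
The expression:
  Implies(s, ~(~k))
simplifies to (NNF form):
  k | ~s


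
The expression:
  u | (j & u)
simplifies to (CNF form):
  u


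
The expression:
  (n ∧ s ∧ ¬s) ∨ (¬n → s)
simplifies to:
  n ∨ s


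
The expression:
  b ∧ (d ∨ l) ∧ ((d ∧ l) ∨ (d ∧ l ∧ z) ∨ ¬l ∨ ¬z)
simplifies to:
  b ∧ (d ∨ l) ∧ (d ∨ ¬z)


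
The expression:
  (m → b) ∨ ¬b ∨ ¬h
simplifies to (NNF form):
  True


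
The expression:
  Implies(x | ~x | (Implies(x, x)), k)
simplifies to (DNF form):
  k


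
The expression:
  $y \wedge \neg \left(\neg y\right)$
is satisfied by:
  {y: True}


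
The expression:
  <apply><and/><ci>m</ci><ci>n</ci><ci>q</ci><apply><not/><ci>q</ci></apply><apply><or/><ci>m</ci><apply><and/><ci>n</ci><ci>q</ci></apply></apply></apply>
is never true.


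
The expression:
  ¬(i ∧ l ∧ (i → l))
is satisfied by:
  {l: False, i: False}
  {i: True, l: False}
  {l: True, i: False}


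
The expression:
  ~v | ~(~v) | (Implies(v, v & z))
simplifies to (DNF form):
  True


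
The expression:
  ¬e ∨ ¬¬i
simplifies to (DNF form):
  i ∨ ¬e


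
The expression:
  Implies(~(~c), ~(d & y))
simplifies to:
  ~c | ~d | ~y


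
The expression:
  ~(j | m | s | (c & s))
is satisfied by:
  {j: False, s: False, m: False}


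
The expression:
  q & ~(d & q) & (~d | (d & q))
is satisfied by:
  {q: True, d: False}


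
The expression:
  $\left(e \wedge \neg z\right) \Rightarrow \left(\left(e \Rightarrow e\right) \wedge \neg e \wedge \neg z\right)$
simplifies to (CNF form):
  $z \vee \neg e$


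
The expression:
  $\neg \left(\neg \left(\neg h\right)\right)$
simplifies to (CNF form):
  $\neg h$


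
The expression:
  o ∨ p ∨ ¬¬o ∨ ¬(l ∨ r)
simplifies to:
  o ∨ p ∨ (¬l ∧ ¬r)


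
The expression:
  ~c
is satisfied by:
  {c: False}


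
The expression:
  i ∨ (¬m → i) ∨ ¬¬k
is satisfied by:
  {i: True, k: True, m: True}
  {i: True, k: True, m: False}
  {i: True, m: True, k: False}
  {i: True, m: False, k: False}
  {k: True, m: True, i: False}
  {k: True, m: False, i: False}
  {m: True, k: False, i: False}


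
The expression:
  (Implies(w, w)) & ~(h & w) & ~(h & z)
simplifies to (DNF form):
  ~h | (~w & ~z)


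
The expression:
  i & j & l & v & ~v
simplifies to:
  False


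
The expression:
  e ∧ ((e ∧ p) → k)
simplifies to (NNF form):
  e ∧ (k ∨ ¬p)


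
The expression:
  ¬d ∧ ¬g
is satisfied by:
  {g: False, d: False}


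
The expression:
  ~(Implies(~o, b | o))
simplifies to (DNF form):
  ~b & ~o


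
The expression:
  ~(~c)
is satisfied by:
  {c: True}


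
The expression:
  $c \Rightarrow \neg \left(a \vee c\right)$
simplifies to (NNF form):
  $\neg c$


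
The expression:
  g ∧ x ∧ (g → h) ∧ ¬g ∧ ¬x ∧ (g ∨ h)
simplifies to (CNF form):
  False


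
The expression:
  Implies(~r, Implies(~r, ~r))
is always true.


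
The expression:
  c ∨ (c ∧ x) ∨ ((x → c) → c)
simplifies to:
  c ∨ x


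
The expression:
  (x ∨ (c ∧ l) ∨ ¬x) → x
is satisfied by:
  {x: True}


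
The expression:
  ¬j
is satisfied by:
  {j: False}


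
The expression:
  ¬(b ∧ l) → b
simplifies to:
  b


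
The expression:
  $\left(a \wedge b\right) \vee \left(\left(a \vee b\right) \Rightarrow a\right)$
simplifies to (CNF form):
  $a \vee \neg b$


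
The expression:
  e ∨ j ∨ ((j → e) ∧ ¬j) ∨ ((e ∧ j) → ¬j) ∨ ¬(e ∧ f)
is always true.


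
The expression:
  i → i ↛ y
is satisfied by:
  {y: False, i: False}
  {i: True, y: False}
  {y: True, i: False}


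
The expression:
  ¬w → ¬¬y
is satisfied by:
  {y: True, w: True}
  {y: True, w: False}
  {w: True, y: False}


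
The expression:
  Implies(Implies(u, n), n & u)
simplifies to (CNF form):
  u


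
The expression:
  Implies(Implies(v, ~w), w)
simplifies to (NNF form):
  w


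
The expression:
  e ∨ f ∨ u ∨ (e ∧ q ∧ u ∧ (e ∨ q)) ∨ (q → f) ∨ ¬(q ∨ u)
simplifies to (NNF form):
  e ∨ f ∨ u ∨ ¬q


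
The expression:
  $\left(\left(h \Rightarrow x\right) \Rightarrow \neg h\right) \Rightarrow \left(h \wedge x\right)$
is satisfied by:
  {h: True, x: True}


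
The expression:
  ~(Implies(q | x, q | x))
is never true.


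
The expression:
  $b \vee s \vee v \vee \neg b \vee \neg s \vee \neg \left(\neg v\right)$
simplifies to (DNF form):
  $\text{True}$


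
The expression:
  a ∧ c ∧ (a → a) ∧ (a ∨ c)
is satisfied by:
  {a: True, c: True}


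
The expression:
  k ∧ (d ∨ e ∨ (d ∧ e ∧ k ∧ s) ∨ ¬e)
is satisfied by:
  {k: True}


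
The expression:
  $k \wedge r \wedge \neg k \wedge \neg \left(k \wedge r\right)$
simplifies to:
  $\text{False}$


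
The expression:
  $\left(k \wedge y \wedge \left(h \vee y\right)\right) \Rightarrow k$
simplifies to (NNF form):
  $\text{True}$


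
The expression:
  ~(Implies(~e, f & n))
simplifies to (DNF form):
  (~e & ~f) | (~e & ~n)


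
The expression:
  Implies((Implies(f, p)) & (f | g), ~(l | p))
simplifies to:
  (f & ~p) | (~f & ~g) | (~l & ~p)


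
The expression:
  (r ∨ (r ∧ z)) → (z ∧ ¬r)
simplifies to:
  ¬r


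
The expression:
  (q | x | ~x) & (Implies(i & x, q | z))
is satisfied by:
  {q: True, z: True, x: False, i: False}
  {q: True, z: False, x: False, i: False}
  {z: True, i: False, q: False, x: False}
  {i: False, z: False, q: False, x: False}
  {i: True, q: True, z: True, x: False}
  {i: True, q: True, z: False, x: False}
  {i: True, z: True, q: False, x: False}
  {i: True, z: False, q: False, x: False}
  {x: True, q: True, z: True, i: False}
  {x: True, q: True, z: False, i: False}
  {x: True, z: True, q: False, i: False}
  {x: True, z: False, q: False, i: False}
  {i: True, x: True, q: True, z: True}
  {i: True, x: True, q: True, z: False}
  {i: True, x: True, z: True, q: False}


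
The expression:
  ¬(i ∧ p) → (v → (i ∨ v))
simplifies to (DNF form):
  True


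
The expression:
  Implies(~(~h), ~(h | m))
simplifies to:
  ~h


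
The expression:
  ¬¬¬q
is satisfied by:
  {q: False}


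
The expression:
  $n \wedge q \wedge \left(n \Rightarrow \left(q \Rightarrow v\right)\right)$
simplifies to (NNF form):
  $n \wedge q \wedge v$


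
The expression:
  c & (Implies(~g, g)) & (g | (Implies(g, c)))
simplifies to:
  c & g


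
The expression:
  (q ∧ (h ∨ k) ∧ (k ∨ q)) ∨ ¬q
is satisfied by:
  {k: True, h: True, q: False}
  {k: True, h: False, q: False}
  {h: True, k: False, q: False}
  {k: False, h: False, q: False}
  {k: True, q: True, h: True}
  {k: True, q: True, h: False}
  {q: True, h: True, k: False}


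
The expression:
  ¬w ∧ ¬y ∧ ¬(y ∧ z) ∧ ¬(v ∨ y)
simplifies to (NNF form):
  ¬v ∧ ¬w ∧ ¬y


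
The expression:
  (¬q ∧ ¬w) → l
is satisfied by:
  {q: True, l: True, w: True}
  {q: True, l: True, w: False}
  {q: True, w: True, l: False}
  {q: True, w: False, l: False}
  {l: True, w: True, q: False}
  {l: True, w: False, q: False}
  {w: True, l: False, q: False}


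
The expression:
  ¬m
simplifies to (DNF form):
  ¬m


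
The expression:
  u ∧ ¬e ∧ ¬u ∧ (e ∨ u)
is never true.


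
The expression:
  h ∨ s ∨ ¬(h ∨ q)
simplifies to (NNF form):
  h ∨ s ∨ ¬q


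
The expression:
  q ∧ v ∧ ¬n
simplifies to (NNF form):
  q ∧ v ∧ ¬n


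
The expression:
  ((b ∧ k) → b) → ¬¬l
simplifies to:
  l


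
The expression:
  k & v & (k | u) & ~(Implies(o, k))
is never true.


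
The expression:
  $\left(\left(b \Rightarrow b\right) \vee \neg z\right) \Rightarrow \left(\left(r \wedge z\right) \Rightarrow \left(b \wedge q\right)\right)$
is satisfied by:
  {b: True, q: True, z: False, r: False}
  {b: True, q: False, z: False, r: False}
  {q: True, b: False, z: False, r: False}
  {b: False, q: False, z: False, r: False}
  {r: True, b: True, q: True, z: False}
  {r: True, b: True, q: False, z: False}
  {r: True, q: True, b: False, z: False}
  {r: True, q: False, b: False, z: False}
  {b: True, z: True, q: True, r: False}
  {b: True, z: True, q: False, r: False}
  {z: True, q: True, b: False, r: False}
  {z: True, b: False, q: False, r: False}
  {r: True, b: True, z: True, q: True}


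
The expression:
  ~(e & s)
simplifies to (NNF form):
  ~e | ~s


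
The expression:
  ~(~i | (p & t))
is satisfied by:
  {i: True, p: False, t: False}
  {i: True, t: True, p: False}
  {i: True, p: True, t: False}


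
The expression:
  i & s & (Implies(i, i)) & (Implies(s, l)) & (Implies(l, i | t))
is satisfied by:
  {i: True, s: True, l: True}


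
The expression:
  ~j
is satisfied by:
  {j: False}


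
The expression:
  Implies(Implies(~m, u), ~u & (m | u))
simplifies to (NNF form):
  ~u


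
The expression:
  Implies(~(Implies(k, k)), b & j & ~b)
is always true.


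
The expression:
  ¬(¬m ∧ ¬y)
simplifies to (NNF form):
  m ∨ y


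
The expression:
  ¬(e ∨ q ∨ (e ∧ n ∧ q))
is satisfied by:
  {q: False, e: False}


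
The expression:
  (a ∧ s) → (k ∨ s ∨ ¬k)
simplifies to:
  True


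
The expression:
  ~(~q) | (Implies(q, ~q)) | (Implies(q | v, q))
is always true.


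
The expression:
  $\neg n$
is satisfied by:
  {n: False}


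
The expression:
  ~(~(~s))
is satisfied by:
  {s: False}


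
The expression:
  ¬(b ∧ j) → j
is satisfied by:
  {j: True}


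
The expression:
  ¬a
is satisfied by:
  {a: False}


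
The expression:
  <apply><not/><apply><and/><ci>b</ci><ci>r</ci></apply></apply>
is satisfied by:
  {b: False, r: False}
  {r: True, b: False}
  {b: True, r: False}


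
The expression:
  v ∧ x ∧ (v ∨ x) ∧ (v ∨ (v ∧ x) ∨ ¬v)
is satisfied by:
  {x: True, v: True}


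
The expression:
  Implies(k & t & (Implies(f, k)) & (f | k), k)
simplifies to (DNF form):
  True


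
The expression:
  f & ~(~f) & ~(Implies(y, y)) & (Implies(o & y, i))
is never true.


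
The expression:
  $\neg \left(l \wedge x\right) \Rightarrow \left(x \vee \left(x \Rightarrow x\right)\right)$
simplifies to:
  $\text{True}$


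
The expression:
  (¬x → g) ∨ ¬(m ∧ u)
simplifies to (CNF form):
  g ∨ x ∨ ¬m ∨ ¬u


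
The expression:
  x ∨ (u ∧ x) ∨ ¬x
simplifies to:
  True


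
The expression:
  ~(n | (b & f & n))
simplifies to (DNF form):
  ~n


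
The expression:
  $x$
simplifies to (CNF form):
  $x$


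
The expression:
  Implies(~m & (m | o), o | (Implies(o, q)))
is always true.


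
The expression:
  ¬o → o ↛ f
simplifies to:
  o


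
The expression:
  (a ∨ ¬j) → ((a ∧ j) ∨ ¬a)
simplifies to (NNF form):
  j ∨ ¬a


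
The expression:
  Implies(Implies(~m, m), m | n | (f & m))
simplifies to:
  True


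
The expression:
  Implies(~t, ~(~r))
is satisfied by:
  {r: True, t: True}
  {r: True, t: False}
  {t: True, r: False}


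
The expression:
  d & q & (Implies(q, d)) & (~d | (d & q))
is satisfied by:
  {d: True, q: True}


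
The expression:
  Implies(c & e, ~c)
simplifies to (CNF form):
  ~c | ~e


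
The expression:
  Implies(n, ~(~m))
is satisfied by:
  {m: True, n: False}
  {n: False, m: False}
  {n: True, m: True}


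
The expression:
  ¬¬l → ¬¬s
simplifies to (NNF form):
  s ∨ ¬l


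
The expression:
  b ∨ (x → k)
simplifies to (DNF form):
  b ∨ k ∨ ¬x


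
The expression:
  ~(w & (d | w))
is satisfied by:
  {w: False}


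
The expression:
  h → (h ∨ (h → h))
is always true.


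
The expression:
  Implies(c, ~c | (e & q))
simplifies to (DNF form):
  ~c | (e & q)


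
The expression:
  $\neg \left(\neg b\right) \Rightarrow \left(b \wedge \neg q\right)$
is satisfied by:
  {q: False, b: False}
  {b: True, q: False}
  {q: True, b: False}


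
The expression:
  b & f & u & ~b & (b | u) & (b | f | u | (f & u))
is never true.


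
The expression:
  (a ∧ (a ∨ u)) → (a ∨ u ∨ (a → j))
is always true.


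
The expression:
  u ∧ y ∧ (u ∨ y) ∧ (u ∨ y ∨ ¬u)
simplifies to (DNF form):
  u ∧ y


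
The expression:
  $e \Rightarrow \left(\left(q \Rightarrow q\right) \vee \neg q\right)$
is always true.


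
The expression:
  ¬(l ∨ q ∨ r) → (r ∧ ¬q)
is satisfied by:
  {r: True, q: True, l: True}
  {r: True, q: True, l: False}
  {r: True, l: True, q: False}
  {r: True, l: False, q: False}
  {q: True, l: True, r: False}
  {q: True, l: False, r: False}
  {l: True, q: False, r: False}


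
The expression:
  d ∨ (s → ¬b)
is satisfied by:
  {d: True, s: False, b: False}
  {s: False, b: False, d: False}
  {b: True, d: True, s: False}
  {b: True, s: False, d: False}
  {d: True, s: True, b: False}
  {s: True, d: False, b: False}
  {b: True, s: True, d: True}


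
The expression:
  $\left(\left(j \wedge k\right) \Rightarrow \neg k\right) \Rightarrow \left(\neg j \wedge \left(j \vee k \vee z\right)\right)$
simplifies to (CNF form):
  $\left(k \vee z\right) \wedge \left(k \vee \neg j\right)$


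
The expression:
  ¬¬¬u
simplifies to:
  ¬u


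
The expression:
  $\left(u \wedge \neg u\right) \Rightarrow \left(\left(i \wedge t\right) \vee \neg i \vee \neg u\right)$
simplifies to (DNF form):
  $\text{True}$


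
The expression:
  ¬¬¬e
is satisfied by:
  {e: False}


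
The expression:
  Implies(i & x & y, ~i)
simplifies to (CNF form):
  ~i | ~x | ~y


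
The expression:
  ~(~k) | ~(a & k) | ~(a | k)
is always true.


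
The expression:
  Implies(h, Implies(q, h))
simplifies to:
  True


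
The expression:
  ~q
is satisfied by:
  {q: False}


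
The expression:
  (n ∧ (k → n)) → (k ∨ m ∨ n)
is always true.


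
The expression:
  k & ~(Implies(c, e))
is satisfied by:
  {c: True, k: True, e: False}


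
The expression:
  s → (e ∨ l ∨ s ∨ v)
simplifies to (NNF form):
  True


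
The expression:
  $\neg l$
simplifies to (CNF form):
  $\neg l$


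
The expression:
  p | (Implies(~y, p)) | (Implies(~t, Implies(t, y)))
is always true.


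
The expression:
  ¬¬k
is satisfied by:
  {k: True}


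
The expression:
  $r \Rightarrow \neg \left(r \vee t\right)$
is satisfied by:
  {r: False}


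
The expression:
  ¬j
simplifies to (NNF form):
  ¬j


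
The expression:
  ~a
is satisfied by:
  {a: False}


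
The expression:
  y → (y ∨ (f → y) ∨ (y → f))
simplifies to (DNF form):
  True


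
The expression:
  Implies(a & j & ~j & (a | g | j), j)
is always true.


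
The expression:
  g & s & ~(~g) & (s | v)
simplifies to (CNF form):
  g & s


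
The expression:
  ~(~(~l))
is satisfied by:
  {l: False}


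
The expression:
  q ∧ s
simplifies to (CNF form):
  q ∧ s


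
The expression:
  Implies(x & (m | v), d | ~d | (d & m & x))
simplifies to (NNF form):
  True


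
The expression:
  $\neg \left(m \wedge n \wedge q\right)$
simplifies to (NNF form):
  $\neg m \vee \neg n \vee \neg q$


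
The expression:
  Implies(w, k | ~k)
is always true.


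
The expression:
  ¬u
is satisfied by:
  {u: False}


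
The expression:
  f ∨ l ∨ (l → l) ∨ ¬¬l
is always true.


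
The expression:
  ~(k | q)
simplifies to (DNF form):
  ~k & ~q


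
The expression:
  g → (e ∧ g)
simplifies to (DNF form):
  e ∨ ¬g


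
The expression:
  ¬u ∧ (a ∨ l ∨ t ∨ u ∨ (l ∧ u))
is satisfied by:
  {a: True, t: True, l: True, u: False}
  {a: True, t: True, u: False, l: False}
  {a: True, l: True, u: False, t: False}
  {a: True, u: False, l: False, t: False}
  {t: True, l: True, u: False, a: False}
  {t: True, u: False, l: False, a: False}
  {l: True, t: False, u: False, a: False}


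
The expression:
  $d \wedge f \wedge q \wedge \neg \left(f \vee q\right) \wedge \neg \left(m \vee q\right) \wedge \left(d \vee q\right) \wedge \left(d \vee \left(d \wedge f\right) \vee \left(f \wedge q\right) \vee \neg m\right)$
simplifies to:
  $\text{False}$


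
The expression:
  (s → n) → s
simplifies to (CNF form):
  s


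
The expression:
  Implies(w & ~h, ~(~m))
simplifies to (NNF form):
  h | m | ~w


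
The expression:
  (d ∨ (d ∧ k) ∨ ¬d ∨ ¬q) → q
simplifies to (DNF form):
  q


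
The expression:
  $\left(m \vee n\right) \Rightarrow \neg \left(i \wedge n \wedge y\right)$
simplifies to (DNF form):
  $\neg i \vee \neg n \vee \neg y$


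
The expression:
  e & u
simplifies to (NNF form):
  e & u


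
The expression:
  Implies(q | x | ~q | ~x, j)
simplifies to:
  j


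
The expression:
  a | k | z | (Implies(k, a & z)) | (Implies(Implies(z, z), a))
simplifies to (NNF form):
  True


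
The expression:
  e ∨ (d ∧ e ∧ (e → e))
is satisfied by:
  {e: True}


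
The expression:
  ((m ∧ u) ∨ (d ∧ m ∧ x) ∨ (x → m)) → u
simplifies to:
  u ∨ (x ∧ ¬m)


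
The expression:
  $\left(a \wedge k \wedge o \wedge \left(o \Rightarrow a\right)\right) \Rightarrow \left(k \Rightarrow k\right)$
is always true.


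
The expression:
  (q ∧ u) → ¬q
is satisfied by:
  {u: False, q: False}
  {q: True, u: False}
  {u: True, q: False}


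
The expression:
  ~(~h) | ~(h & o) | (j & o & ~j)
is always true.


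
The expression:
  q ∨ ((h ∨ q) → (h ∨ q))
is always true.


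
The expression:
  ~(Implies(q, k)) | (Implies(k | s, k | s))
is always true.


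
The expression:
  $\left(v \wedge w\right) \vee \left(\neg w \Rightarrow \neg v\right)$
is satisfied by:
  {w: True, v: False}
  {v: False, w: False}
  {v: True, w: True}


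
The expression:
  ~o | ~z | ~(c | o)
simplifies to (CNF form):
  ~o | ~z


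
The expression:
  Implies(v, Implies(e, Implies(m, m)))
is always true.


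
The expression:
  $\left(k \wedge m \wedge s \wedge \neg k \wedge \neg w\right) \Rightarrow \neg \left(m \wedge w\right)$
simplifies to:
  $\text{True}$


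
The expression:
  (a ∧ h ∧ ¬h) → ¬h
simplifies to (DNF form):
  True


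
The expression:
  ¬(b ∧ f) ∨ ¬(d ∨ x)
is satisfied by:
  {x: False, d: False, b: False, f: False}
  {d: True, f: False, x: False, b: False}
  {x: True, f: False, d: False, b: False}
  {d: True, x: True, f: False, b: False}
  {f: True, x: False, d: False, b: False}
  {f: True, d: True, x: False, b: False}
  {f: True, x: True, d: False, b: False}
  {f: True, d: True, x: True, b: False}
  {b: True, f: False, x: False, d: False}
  {b: True, d: True, f: False, x: False}
  {b: True, x: True, f: False, d: False}
  {b: True, d: True, x: True, f: False}
  {b: True, f: True, x: False, d: False}


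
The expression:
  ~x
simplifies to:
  ~x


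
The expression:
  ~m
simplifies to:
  ~m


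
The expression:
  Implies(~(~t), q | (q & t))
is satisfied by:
  {q: True, t: False}
  {t: False, q: False}
  {t: True, q: True}


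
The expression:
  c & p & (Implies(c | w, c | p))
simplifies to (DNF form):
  c & p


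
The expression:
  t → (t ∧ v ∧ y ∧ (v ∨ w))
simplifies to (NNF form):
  (v ∧ y) ∨ ¬t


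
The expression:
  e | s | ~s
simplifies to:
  True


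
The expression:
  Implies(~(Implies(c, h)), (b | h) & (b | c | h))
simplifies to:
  b | h | ~c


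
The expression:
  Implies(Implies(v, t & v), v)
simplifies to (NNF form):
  v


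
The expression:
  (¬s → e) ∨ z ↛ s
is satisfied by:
  {z: True, e: True, s: True}
  {z: True, e: True, s: False}
  {z: True, s: True, e: False}
  {z: True, s: False, e: False}
  {e: True, s: True, z: False}
  {e: True, s: False, z: False}
  {s: True, e: False, z: False}


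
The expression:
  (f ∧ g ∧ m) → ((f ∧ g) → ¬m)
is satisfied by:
  {g: False, m: False, f: False}
  {f: True, g: False, m: False}
  {m: True, g: False, f: False}
  {f: True, m: True, g: False}
  {g: True, f: False, m: False}
  {f: True, g: True, m: False}
  {m: True, g: True, f: False}


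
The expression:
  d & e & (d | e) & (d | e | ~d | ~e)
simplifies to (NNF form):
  d & e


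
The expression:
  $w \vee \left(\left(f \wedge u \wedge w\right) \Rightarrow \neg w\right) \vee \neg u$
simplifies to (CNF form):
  $\text{True}$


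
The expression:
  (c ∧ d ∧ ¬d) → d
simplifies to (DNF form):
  True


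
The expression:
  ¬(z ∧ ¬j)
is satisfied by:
  {j: True, z: False}
  {z: False, j: False}
  {z: True, j: True}


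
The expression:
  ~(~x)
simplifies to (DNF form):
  x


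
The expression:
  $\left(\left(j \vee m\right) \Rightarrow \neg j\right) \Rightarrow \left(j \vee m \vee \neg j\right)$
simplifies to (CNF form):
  $\text{True}$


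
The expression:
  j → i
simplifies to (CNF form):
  i ∨ ¬j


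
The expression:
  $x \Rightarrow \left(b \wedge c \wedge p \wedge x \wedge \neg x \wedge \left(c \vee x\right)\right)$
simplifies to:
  $\neg x$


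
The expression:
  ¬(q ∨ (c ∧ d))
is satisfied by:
  {q: False, c: False, d: False}
  {d: True, q: False, c: False}
  {c: True, q: False, d: False}


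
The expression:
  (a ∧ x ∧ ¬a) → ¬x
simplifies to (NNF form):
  True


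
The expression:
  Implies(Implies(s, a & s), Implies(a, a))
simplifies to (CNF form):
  True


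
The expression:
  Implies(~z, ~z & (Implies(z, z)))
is always true.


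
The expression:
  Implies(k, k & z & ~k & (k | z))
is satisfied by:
  {k: False}


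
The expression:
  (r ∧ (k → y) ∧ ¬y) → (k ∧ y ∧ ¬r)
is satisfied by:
  {y: True, k: True, r: False}
  {y: True, k: False, r: False}
  {k: True, y: False, r: False}
  {y: False, k: False, r: False}
  {r: True, y: True, k: True}
  {r: True, y: True, k: False}
  {r: True, k: True, y: False}


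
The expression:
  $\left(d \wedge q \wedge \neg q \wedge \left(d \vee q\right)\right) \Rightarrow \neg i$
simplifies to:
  $\text{True}$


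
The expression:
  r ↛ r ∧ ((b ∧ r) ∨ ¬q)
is never true.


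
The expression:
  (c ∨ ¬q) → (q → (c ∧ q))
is always true.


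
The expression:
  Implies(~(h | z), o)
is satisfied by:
  {o: True, z: True, h: True}
  {o: True, z: True, h: False}
  {o: True, h: True, z: False}
  {o: True, h: False, z: False}
  {z: True, h: True, o: False}
  {z: True, h: False, o: False}
  {h: True, z: False, o: False}


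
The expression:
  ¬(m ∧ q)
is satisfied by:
  {m: False, q: False}
  {q: True, m: False}
  {m: True, q: False}


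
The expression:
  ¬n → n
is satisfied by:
  {n: True}


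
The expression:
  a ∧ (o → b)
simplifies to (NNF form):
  a ∧ (b ∨ ¬o)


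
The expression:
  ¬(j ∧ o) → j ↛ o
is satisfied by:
  {j: True}


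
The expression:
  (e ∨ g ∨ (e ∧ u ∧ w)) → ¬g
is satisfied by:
  {g: False}


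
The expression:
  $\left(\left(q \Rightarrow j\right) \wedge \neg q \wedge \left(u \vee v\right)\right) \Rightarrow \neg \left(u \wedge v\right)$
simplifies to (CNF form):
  $q \vee \neg u \vee \neg v$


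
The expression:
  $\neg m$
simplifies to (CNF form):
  $\neg m$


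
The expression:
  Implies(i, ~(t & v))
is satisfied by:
  {v: False, t: False, i: False}
  {i: True, v: False, t: False}
  {t: True, v: False, i: False}
  {i: True, t: True, v: False}
  {v: True, i: False, t: False}
  {i: True, v: True, t: False}
  {t: True, v: True, i: False}


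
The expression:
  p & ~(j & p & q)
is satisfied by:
  {p: True, q: False, j: False}
  {p: True, j: True, q: False}
  {p: True, q: True, j: False}


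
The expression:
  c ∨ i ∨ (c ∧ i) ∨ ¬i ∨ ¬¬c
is always true.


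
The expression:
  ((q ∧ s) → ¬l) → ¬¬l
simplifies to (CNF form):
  l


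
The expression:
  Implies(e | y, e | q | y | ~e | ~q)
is always true.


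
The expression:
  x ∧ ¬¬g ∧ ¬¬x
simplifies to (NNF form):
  g ∧ x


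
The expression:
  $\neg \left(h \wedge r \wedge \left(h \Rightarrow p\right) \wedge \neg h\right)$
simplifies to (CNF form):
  $\text{True}$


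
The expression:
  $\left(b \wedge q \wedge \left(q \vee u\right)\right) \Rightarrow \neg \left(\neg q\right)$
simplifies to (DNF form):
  $\text{True}$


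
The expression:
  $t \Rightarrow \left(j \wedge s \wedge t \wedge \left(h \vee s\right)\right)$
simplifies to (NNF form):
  $\left(j \wedge s\right) \vee \neg t$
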